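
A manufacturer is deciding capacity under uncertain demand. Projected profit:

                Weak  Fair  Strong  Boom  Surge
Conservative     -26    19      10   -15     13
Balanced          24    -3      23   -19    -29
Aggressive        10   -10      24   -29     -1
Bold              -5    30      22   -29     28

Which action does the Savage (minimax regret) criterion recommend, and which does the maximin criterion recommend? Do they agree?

Column bests: Weak=24, Fair=30, Strong=24, Boom=-15, Surge=28.
Conservative regrets: 50, 11, 14, 0, 15 → max 50
Balanced regrets: 0, 33, 1, 4, 57 → max 57
Aggressive regrets: 14, 40, 0, 14, 29 → max 40
Bold regrets: 29, 0, 2, 14, 0 → max 29
Smallest max regret = 29 → Bold.
Row minima: Conservative=-26, Balanced=-29, Aggressive=-29, Bold=-29
Best worst-case = -26 → Conservative.

minimax regret → Bold; maximin → Conservative (disagree)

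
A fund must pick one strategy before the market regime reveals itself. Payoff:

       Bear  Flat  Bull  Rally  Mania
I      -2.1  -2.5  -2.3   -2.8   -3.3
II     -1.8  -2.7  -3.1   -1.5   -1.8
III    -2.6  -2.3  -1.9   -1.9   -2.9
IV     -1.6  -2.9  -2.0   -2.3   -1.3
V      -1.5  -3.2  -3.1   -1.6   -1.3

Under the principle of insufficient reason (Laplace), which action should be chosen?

Row averages: I=-2.6, II=-2.18, III=-2.32, IV=-2.02, V=-2.14
Highest average = -2.02 → IV.

IV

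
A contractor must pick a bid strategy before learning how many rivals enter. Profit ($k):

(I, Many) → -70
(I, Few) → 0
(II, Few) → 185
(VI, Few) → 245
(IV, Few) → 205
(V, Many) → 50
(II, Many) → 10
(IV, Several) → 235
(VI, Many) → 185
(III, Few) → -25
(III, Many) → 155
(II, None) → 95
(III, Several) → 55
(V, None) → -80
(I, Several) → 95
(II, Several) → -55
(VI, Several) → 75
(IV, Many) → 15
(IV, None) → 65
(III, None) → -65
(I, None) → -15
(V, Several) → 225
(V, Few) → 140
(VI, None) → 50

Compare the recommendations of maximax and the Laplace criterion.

Row maxima: I=95, II=185, III=155, IV=235, V=225, VI=245
Best best-case = 245 → VI.
Row averages: I=2.5, II=58.75, III=30, IV=130, V=83.75, VI=138.75
Highest average = 138.75 → VI.

maximax → VI; laplace → VI (agree)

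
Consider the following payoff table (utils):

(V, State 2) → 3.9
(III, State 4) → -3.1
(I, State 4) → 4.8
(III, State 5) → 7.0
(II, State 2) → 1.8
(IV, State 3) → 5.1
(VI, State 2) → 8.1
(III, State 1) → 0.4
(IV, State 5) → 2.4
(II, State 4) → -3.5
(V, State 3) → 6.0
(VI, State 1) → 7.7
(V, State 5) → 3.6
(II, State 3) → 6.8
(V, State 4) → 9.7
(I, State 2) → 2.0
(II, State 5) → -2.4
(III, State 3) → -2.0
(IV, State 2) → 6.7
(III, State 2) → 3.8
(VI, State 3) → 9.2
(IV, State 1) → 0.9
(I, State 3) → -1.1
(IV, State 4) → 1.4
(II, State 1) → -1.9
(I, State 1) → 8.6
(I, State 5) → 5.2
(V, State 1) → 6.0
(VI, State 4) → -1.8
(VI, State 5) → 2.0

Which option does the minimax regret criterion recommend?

Column bests: State 1=8.6, State 2=8.1, State 3=9.2, State 4=9.7, State 5=7.0.
I regrets: 0.0, 6.1, 10.3, 4.9, 1.8 → max 10.3
II regrets: 10.5, 6.3, 2.4, 13.2, 9.4 → max 13.2
III regrets: 8.2, 4.3, 11.2, 12.8, 0.0 → max 12.8
IV regrets: 7.7, 1.4, 4.1, 8.3, 4.6 → max 8.3
V regrets: 2.6, 4.2, 3.2, 0.0, 3.4 → max 4.2
VI regrets: 0.9, 0.0, 0.0, 11.5, 5.0 → max 11.5
Smallest max regret = 4.2 → V.

V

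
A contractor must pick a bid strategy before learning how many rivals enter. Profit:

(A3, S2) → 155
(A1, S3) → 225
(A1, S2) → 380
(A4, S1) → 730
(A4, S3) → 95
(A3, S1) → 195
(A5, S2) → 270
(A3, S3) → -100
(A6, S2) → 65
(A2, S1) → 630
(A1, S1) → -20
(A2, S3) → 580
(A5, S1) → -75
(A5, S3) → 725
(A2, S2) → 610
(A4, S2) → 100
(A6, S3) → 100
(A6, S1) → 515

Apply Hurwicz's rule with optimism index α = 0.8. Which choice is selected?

A1: 0.8·380 + 0.2·(-20) = 300
A2: 0.8·630 + 0.2·580 = 620
A3: 0.8·195 + 0.2·(-100) = 136
A4: 0.8·730 + 0.2·95 = 603
A5: 0.8·725 + 0.2·(-75) = 565
A6: 0.8·515 + 0.2·65 = 425
Highest Hurwicz score = 620 → A2.

A2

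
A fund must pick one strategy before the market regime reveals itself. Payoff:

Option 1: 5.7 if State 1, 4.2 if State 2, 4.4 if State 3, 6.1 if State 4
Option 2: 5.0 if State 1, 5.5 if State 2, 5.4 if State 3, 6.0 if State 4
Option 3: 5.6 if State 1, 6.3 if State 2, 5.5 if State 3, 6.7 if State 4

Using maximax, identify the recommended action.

Option 3

Row maxima: Option 1=6.1, Option 2=6.0, Option 3=6.7
Best best-case = 6.7 → Option 3.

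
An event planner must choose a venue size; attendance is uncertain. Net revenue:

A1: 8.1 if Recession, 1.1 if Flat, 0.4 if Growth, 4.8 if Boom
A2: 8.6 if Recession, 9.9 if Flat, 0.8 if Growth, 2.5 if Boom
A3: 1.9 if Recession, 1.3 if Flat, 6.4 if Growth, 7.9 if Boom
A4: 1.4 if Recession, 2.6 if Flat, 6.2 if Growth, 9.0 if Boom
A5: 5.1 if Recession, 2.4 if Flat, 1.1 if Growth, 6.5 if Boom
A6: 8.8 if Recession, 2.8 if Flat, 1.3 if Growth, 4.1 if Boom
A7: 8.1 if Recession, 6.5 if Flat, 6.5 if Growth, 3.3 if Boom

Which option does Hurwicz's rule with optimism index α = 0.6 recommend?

A2

A1: 0.6·8.1 + 0.4·0.4 = 5.02
A2: 0.6·9.9 + 0.4·0.8 = 6.26
A3: 0.6·7.9 + 0.4·1.3 = 5.26
A4: 0.6·9.0 + 0.4·1.4 = 5.96
A5: 0.6·6.5 + 0.4·1.1 = 4.34
A6: 0.6·8.8 + 0.4·1.3 = 5.8
A7: 0.6·8.1 + 0.4·3.3 = 6.18
Highest Hurwicz score = 6.26 → A2.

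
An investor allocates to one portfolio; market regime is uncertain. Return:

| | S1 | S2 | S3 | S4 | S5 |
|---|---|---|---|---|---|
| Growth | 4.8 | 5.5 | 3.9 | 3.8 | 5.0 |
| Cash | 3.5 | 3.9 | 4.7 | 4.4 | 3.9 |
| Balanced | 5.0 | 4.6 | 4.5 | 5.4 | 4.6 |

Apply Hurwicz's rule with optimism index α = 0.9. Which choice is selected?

Growth

Growth: 0.9·5.5 + 0.1·3.8 = 5.33
Cash: 0.9·4.7 + 0.1·3.5 = 4.58
Balanced: 0.9·5.4 + 0.1·4.5 = 5.31
Highest Hurwicz score = 5.33 → Growth.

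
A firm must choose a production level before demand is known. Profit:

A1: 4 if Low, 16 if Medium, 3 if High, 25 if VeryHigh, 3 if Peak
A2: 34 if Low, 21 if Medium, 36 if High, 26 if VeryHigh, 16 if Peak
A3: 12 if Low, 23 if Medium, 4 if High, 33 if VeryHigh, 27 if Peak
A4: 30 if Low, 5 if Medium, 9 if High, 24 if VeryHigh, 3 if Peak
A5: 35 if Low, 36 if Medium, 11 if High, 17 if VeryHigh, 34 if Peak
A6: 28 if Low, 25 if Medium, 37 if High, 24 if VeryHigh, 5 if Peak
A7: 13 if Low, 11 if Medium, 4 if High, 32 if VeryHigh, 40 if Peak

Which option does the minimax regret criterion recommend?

A2

Column bests: Low=35, Medium=36, High=37, VeryHigh=33, Peak=40.
A1 regrets: 31, 20, 34, 8, 37 → max 37
A2 regrets: 1, 15, 1, 7, 24 → max 24
A3 regrets: 23, 13, 33, 0, 13 → max 33
A4 regrets: 5, 31, 28, 9, 37 → max 37
A5 regrets: 0, 0, 26, 16, 6 → max 26
A6 regrets: 7, 11, 0, 9, 35 → max 35
A7 regrets: 22, 25, 33, 1, 0 → max 33
Smallest max regret = 24 → A2.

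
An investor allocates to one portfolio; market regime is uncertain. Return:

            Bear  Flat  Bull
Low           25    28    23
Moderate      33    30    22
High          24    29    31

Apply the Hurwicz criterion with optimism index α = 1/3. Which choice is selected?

Low: 1/3·28 + 2/3·23 = 74/3
Moderate: 1/3·33 + 2/3·22 = 77/3
High: 1/3·31 + 2/3·24 = 79/3
Highest Hurwicz score = 79/3 → High.

High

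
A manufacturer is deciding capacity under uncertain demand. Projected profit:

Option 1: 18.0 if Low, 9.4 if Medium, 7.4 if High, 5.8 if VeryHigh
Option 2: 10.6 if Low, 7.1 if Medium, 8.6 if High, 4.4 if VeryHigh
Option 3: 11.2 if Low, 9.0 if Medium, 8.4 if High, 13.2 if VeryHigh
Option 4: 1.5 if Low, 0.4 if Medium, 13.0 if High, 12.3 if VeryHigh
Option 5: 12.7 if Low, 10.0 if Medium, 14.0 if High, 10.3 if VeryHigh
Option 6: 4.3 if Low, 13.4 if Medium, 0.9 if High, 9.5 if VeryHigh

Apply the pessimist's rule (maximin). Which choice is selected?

Row minima: Option 1=5.8, Option 2=4.4, Option 3=8.4, Option 4=0.4, Option 5=10.0, Option 6=0.9
Best worst-case = 10.0 → Option 5.

Option 5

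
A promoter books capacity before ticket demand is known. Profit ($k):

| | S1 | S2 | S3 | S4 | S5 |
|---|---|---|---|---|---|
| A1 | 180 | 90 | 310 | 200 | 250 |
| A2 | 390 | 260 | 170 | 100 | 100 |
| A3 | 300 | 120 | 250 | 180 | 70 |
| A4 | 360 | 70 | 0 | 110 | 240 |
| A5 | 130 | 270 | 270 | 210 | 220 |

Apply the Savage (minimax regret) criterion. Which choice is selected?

A2

Column bests: S1=390, S2=270, S3=310, S4=210, S5=250.
A1 regrets: 210, 180, 0, 10, 0 → max 210
A2 regrets: 0, 10, 140, 110, 150 → max 150
A3 regrets: 90, 150, 60, 30, 180 → max 180
A4 regrets: 30, 200, 310, 100, 10 → max 310
A5 regrets: 260, 0, 40, 0, 30 → max 260
Smallest max regret = 150 → A2.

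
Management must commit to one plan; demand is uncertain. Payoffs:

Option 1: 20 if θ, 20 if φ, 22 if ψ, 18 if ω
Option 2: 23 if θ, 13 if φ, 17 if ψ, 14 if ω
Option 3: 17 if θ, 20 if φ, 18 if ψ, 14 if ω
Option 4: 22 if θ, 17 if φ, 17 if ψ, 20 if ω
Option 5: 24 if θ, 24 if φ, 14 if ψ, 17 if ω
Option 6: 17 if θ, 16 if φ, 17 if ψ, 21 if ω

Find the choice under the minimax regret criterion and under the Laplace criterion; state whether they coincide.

minimax regret → Option 1; laplace → Option 1 (agree)

Column bests: θ=24, φ=24, ψ=22, ω=21.
Option 1 regrets: 4, 4, 0, 3 → max 4
Option 2 regrets: 1, 11, 5, 7 → max 11
Option 3 regrets: 7, 4, 4, 7 → max 7
Option 4 regrets: 2, 7, 5, 1 → max 7
Option 5 regrets: 0, 0, 8, 4 → max 8
Option 6 regrets: 7, 8, 5, 0 → max 8
Smallest max regret = 4 → Option 1.
Row averages: Option 1=20, Option 2=16.75, Option 3=17.25, Option 4=19, Option 5=19.75, Option 6=17.75
Highest average = 20 → Option 1.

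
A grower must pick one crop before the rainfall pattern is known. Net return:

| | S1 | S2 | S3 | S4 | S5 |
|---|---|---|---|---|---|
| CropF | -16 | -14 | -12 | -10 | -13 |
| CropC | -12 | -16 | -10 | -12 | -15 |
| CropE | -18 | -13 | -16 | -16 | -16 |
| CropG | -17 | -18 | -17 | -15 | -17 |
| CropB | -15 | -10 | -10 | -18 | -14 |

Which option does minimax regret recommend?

Column bests: S1=-12, S2=-10, S3=-10, S4=-10, S5=-13.
CropF regrets: 4, 4, 2, 0, 0 → max 4
CropC regrets: 0, 6, 0, 2, 2 → max 6
CropE regrets: 6, 3, 6, 6, 3 → max 6
CropG regrets: 5, 8, 7, 5, 4 → max 8
CropB regrets: 3, 0, 0, 8, 1 → max 8
Smallest max regret = 4 → CropF.

CropF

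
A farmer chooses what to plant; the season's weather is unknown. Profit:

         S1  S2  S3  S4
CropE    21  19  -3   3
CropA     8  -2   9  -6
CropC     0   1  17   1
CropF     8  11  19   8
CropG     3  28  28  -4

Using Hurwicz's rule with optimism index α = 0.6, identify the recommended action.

CropG

CropE: 0.6·21 + 0.4·(-3) = 11.4
CropA: 0.6·9 + 0.4·(-6) = 3
CropC: 0.6·17 + 0.4·0 = 10.2
CropF: 0.6·19 + 0.4·8 = 14.6
CropG: 0.6·28 + 0.4·(-4) = 15.2
Highest Hurwicz score = 15.2 → CropG.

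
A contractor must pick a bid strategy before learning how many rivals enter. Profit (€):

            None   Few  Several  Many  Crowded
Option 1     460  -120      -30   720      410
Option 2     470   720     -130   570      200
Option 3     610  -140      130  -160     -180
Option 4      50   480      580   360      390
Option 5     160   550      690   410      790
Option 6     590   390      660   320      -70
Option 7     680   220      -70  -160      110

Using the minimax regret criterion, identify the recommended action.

Option 5

Column bests: None=680, Few=720, Several=690, Many=720, Crowded=790.
Option 1 regrets: 220, 840, 720, 0, 380 → max 840
Option 2 regrets: 210, 0, 820, 150, 590 → max 820
Option 3 regrets: 70, 860, 560, 880, 970 → max 970
Option 4 regrets: 630, 240, 110, 360, 400 → max 630
Option 5 regrets: 520, 170, 0, 310, 0 → max 520
Option 6 regrets: 90, 330, 30, 400, 860 → max 860
Option 7 regrets: 0, 500, 760, 880, 680 → max 880
Smallest max regret = 520 → Option 5.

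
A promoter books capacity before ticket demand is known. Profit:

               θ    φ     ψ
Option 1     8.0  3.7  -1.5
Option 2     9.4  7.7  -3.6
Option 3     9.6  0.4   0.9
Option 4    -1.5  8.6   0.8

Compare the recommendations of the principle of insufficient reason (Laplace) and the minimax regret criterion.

Row averages: Option 1=3.4, Option 2=4.5, Option 3=109/30, Option 4=79/30
Highest average = 4.5 → Option 2.
Column bests: θ=9.6, φ=8.6, ψ=0.9.
Option 1 regrets: 1.6, 4.9, 2.4 → max 4.9
Option 2 regrets: 0.2, 0.9, 4.5 → max 4.5
Option 3 regrets: 0.0, 8.2, 0.0 → max 8.2
Option 4 regrets: 11.1, 0.0, 0.1 → max 11.1
Smallest max regret = 4.5 → Option 2.

laplace → Option 2; minimax regret → Option 2 (agree)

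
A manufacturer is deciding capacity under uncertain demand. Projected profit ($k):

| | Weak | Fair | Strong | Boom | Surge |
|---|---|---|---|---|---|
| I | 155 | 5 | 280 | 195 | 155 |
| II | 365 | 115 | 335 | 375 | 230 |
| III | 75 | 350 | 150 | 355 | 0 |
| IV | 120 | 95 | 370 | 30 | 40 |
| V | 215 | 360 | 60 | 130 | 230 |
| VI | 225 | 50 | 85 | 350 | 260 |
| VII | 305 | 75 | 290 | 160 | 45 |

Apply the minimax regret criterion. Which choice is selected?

II

Column bests: Weak=365, Fair=360, Strong=370, Boom=375, Surge=260.
I regrets: 210, 355, 90, 180, 105 → max 355
II regrets: 0, 245, 35, 0, 30 → max 245
III regrets: 290, 10, 220, 20, 260 → max 290
IV regrets: 245, 265, 0, 345, 220 → max 345
V regrets: 150, 0, 310, 245, 30 → max 310
VI regrets: 140, 310, 285, 25, 0 → max 310
VII regrets: 60, 285, 80, 215, 215 → max 285
Smallest max regret = 245 → II.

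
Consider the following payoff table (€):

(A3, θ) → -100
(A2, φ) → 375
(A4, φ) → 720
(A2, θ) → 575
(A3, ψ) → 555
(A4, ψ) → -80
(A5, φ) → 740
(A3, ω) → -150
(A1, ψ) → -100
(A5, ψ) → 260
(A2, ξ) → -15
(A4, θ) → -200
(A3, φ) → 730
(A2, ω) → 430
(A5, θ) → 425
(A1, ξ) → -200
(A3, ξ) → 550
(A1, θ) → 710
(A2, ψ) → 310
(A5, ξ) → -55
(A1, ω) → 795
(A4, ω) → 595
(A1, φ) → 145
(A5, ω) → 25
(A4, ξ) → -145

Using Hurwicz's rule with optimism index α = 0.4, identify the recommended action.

A1: 0.4·795 + 0.6·(-200) = 198
A2: 0.4·575 + 0.6·(-15) = 221
A3: 0.4·730 + 0.6·(-150) = 202
A4: 0.4·720 + 0.6·(-200) = 168
A5: 0.4·740 + 0.6·(-55) = 263
Highest Hurwicz score = 263 → A5.

A5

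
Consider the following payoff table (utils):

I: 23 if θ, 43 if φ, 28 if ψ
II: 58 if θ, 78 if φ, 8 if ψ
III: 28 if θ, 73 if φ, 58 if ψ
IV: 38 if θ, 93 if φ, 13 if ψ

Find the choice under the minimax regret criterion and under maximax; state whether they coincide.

Column bests: θ=58, φ=93, ψ=58.
I regrets: 35, 50, 30 → max 50
II regrets: 0, 15, 50 → max 50
III regrets: 30, 20, 0 → max 30
IV regrets: 20, 0, 45 → max 45
Smallest max regret = 30 → III.
Row maxima: I=43, II=78, III=73, IV=93
Best best-case = 93 → IV.

minimax regret → III; maximax → IV (disagree)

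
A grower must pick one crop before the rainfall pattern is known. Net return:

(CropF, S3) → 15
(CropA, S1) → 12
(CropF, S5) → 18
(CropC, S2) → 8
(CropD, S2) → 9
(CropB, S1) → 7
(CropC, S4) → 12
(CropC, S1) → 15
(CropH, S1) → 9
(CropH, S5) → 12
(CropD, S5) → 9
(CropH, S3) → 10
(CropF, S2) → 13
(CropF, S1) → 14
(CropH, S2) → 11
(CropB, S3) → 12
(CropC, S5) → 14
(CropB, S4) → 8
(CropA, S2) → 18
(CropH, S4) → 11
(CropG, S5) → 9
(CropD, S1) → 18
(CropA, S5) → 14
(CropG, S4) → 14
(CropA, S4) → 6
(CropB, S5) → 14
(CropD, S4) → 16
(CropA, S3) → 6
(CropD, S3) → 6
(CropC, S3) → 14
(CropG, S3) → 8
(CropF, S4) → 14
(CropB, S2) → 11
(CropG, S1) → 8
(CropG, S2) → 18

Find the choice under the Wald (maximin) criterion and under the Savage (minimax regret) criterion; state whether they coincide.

Row minima: CropG=8, CropB=7, CropC=8, CropD=6, CropH=9, CropA=6, CropF=13
Best worst-case = 13 → CropF.
Column bests: S1=18, S2=18, S3=15, S4=16, S5=18.
CropG regrets: 10, 0, 7, 2, 9 → max 10
CropB regrets: 11, 7, 3, 8, 4 → max 11
CropC regrets: 3, 10, 1, 4, 4 → max 10
CropD regrets: 0, 9, 9, 0, 9 → max 9
CropH regrets: 9, 7, 5, 5, 6 → max 9
CropA regrets: 6, 0, 9, 10, 4 → max 10
CropF regrets: 4, 5, 0, 2, 0 → max 5
Smallest max regret = 5 → CropF.

maximin → CropF; minimax regret → CropF (agree)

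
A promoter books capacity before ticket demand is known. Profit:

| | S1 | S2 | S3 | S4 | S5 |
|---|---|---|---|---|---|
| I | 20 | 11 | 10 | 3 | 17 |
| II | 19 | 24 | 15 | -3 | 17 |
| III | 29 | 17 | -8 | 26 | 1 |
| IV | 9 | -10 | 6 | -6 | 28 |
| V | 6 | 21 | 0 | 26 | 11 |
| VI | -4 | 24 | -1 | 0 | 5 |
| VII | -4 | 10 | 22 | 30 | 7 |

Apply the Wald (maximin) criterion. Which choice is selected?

I

Row minima: I=3, II=-3, III=-8, IV=-10, V=0, VI=-4, VII=-4
Best worst-case = 3 → I.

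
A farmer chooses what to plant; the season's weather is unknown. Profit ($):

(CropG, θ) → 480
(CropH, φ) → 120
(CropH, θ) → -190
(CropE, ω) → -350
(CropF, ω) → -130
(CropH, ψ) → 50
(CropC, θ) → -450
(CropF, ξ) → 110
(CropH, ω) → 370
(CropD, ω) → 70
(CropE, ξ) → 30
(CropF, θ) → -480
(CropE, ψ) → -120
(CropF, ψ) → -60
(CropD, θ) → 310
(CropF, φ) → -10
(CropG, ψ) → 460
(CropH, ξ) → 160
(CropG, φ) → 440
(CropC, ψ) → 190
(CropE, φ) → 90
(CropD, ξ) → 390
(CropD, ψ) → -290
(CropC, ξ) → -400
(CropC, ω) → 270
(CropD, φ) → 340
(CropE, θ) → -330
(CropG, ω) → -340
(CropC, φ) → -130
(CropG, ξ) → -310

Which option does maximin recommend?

Row minima: CropD=-290, CropC=-450, CropH=-190, CropE=-350, CropF=-480, CropG=-340
Best worst-case = -190 → CropH.

CropH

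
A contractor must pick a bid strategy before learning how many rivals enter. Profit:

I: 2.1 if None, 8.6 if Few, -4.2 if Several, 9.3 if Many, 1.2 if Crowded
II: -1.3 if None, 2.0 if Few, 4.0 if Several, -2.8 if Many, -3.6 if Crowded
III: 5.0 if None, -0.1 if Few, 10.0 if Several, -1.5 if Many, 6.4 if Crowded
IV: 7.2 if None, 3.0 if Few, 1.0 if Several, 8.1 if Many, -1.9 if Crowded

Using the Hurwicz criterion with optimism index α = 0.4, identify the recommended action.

I: 0.4·9.3 + 0.6·(-4.2) = 1.2
II: 0.4·4.0 + 0.6·(-3.6) = -0.56
III: 0.4·10.0 + 0.6·(-1.5) = 3.1
IV: 0.4·8.1 + 0.6·(-1.9) = 2.1
Highest Hurwicz score = 3.1 → III.

III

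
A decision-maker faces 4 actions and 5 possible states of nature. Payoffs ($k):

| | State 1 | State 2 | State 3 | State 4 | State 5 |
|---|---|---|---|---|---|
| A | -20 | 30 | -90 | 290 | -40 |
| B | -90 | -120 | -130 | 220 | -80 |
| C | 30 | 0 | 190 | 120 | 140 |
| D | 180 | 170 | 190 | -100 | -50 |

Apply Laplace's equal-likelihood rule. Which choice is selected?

C

Row averages: A=34, B=-40, C=96, D=78
Highest average = 96 → C.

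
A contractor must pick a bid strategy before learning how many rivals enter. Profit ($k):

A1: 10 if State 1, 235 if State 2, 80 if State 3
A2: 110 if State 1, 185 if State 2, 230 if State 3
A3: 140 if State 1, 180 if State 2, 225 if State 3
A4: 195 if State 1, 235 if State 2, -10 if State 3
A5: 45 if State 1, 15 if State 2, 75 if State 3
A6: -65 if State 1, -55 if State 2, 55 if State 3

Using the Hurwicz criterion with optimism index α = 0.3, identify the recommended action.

A1: 0.3·235 + 0.7·10 = 77.5
A2: 0.3·230 + 0.7·110 = 146
A3: 0.3·225 + 0.7·140 = 165.5
A4: 0.3·235 + 0.7·(-10) = 63.5
A5: 0.3·75 + 0.7·15 = 33
A6: 0.3·55 + 0.7·(-65) = -29
Highest Hurwicz score = 165.5 → A3.

A3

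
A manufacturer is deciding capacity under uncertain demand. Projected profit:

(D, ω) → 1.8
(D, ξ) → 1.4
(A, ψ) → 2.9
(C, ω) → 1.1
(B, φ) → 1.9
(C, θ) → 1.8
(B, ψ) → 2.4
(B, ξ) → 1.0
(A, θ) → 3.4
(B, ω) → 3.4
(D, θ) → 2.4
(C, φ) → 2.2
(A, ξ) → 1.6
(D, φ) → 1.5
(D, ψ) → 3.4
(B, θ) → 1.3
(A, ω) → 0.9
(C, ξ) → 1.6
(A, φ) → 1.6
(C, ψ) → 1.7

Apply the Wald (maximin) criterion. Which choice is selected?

Row minima: A=0.9, B=1.0, C=1.1, D=1.4
Best worst-case = 1.4 → D.

D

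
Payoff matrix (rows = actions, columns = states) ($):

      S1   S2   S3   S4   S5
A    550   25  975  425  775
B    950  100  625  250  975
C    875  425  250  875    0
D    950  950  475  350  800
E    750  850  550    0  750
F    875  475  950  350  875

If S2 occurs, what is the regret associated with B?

Best payoff under S2 is 950.
Regret = 950 − 100 = 850.

850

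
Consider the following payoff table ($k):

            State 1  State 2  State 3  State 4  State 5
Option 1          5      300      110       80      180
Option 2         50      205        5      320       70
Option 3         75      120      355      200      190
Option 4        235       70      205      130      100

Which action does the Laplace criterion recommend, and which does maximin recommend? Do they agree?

laplace → Option 3; maximin → Option 3 (agree)

Row averages: Option 1=135, Option 2=130, Option 3=188, Option 4=148
Highest average = 188 → Option 3.
Row minima: Option 1=5, Option 2=5, Option 3=75, Option 4=70
Best worst-case = 75 → Option 3.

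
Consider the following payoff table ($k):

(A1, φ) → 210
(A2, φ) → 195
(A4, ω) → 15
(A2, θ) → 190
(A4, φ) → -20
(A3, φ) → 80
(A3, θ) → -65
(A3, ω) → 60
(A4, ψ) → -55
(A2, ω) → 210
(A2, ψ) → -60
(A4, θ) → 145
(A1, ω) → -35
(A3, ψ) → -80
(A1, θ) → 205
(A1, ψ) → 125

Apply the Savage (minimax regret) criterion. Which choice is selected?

A2

Column bests: θ=205, φ=210, ψ=125, ω=210.
A1 regrets: 0, 0, 0, 245 → max 245
A2 regrets: 15, 15, 185, 0 → max 185
A3 regrets: 270, 130, 205, 150 → max 270
A4 regrets: 60, 230, 180, 195 → max 230
Smallest max regret = 185 → A2.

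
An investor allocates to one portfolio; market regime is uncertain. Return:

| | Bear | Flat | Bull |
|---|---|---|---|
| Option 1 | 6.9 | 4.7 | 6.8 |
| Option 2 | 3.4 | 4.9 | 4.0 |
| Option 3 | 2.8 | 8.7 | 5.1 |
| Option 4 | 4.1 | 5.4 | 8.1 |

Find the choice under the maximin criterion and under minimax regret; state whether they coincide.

Row minima: Option 1=4.7, Option 2=3.4, Option 3=2.8, Option 4=4.1
Best worst-case = 4.7 → Option 1.
Column bests: Bear=6.9, Flat=8.7, Bull=8.1.
Option 1 regrets: 0.0, 4.0, 1.3 → max 4.0
Option 2 regrets: 3.5, 3.8, 4.1 → max 4.1
Option 3 regrets: 4.1, 0.0, 3.0 → max 4.1
Option 4 regrets: 2.8, 3.3, 0.0 → max 3.3
Smallest max regret = 3.3 → Option 4.

maximin → Option 1; minimax regret → Option 4 (disagree)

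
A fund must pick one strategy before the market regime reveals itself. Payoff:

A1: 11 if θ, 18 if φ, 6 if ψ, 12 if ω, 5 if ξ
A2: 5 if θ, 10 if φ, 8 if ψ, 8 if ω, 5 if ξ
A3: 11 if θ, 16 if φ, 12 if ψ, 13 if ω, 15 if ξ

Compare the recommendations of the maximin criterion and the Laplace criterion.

maximin → A3; laplace → A3 (agree)

Row minima: A1=5, A2=5, A3=11
Best worst-case = 11 → A3.
Row averages: A1=10.4, A2=7.2, A3=13.4
Highest average = 13.4 → A3.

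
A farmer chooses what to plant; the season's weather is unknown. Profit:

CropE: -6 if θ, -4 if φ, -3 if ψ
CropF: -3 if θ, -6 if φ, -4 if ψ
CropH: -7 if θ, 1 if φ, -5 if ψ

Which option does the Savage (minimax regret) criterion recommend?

CropH

Column bests: θ=-3, φ=1, ψ=-3.
CropE regrets: 3, 5, 0 → max 5
CropF regrets: 0, 7, 1 → max 7
CropH regrets: 4, 0, 2 → max 4
Smallest max regret = 4 → CropH.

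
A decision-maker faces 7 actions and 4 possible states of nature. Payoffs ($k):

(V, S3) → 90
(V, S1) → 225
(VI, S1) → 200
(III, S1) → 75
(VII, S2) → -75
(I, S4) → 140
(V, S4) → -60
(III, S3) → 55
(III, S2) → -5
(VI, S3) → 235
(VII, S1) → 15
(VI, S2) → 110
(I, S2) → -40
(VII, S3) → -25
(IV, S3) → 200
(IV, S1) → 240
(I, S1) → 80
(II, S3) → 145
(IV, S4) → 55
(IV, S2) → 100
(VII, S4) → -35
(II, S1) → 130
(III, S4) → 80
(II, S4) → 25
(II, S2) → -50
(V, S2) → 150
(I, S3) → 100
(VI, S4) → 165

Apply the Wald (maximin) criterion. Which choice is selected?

Row minima: I=-40, II=-50, III=-5, IV=55, V=-60, VI=110, VII=-75
Best worst-case = 110 → VI.

VI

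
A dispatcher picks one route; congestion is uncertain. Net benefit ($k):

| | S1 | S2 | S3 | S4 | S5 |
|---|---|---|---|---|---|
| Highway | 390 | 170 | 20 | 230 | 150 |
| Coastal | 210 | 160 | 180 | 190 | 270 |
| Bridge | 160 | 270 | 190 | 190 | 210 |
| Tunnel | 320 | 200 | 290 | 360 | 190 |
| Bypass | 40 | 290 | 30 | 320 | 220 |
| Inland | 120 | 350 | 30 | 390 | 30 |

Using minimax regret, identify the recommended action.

Tunnel

Column bests: S1=390, S2=350, S3=290, S4=390, S5=270.
Highway regrets: 0, 180, 270, 160, 120 → max 270
Coastal regrets: 180, 190, 110, 200, 0 → max 200
Bridge regrets: 230, 80, 100, 200, 60 → max 230
Tunnel regrets: 70, 150, 0, 30, 80 → max 150
Bypass regrets: 350, 60, 260, 70, 50 → max 350
Inland regrets: 270, 0, 260, 0, 240 → max 270
Smallest max regret = 150 → Tunnel.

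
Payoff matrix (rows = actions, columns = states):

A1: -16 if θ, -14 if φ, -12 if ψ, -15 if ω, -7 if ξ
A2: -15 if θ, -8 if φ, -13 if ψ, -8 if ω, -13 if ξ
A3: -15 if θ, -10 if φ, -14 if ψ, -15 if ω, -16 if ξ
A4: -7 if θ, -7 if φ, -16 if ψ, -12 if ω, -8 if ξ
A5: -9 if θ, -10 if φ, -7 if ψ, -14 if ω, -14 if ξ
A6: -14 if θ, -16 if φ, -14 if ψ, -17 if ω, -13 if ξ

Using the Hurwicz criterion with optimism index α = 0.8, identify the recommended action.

A5

A1: 0.8·(-7) + 0.2·(-16) = -8.8
A2: 0.8·(-8) + 0.2·(-15) = -9.4
A3: 0.8·(-10) + 0.2·(-16) = -11.2
A4: 0.8·(-7) + 0.2·(-16) = -8.8
A5: 0.8·(-7) + 0.2·(-14) = -8.4
A6: 0.8·(-13) + 0.2·(-17) = -13.8
Highest Hurwicz score = -8.4 → A5.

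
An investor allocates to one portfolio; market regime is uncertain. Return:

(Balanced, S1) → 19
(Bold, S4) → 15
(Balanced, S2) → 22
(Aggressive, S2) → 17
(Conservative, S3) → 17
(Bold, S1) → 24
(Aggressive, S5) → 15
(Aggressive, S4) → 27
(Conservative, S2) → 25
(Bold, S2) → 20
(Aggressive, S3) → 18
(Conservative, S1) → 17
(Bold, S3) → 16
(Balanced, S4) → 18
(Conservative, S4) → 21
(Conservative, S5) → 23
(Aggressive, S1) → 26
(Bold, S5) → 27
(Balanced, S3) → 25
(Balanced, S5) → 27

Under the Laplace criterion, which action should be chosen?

Row averages: Conservative=20.6, Balanced=22.2, Aggressive=20.6, Bold=20.4
Highest average = 22.2 → Balanced.

Balanced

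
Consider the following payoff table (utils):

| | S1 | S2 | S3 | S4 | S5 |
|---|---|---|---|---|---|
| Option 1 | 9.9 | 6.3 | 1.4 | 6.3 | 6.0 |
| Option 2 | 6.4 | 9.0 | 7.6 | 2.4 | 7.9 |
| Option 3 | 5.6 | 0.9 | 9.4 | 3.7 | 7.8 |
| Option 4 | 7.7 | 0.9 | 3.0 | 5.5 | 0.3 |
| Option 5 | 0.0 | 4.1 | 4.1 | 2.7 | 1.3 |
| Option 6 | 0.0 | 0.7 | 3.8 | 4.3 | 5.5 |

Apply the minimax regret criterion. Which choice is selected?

Column bests: S1=9.9, S2=9.0, S3=9.4, S4=6.3, S5=7.9.
Option 1 regrets: 0.0, 2.7, 8.0, 0.0, 1.9 → max 8.0
Option 2 regrets: 3.5, 0.0, 1.8, 3.9, 0.0 → max 3.9
Option 3 regrets: 4.3, 8.1, 0.0, 2.6, 0.1 → max 8.1
Option 4 regrets: 2.2, 8.1, 6.4, 0.8, 7.6 → max 8.1
Option 5 regrets: 9.9, 4.9, 5.3, 3.6, 6.6 → max 9.9
Option 6 regrets: 9.9, 8.3, 5.6, 2.0, 2.4 → max 9.9
Smallest max regret = 3.9 → Option 2.

Option 2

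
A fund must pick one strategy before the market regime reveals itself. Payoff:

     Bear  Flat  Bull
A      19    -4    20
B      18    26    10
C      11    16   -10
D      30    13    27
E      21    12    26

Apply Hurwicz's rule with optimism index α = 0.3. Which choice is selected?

D

A: 0.3·20 + 0.7·(-4) = 3.2
B: 0.3·26 + 0.7·10 = 14.8
C: 0.3·16 + 0.7·(-10) = -2.2
D: 0.3·30 + 0.7·13 = 18.1
E: 0.3·26 + 0.7·12 = 16.2
Highest Hurwicz score = 18.1 → D.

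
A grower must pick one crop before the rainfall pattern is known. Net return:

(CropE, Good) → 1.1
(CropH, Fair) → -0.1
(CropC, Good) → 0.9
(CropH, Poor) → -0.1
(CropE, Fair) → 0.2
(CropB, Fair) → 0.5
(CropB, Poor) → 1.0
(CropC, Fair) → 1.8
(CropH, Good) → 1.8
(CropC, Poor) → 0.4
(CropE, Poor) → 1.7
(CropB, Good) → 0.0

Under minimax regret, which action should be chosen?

CropC

Column bests: Poor=1.7, Fair=1.8, Good=1.8.
CropC regrets: 1.3, 0.0, 0.9 → max 1.3
CropH regrets: 1.8, 1.9, 0.0 → max 1.9
CropB regrets: 0.7, 1.3, 1.8 → max 1.8
CropE regrets: 0.0, 1.6, 0.7 → max 1.6
Smallest max regret = 1.3 → CropC.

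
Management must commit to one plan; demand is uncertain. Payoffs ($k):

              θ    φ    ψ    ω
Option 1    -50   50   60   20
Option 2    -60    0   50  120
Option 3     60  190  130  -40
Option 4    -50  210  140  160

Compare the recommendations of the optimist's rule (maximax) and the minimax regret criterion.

Row maxima: Option 1=60, Option 2=120, Option 3=190, Option 4=210
Best best-case = 210 → Option 4.
Column bests: θ=60, φ=210, ψ=140, ω=160.
Option 1 regrets: 110, 160, 80, 140 → max 160
Option 2 regrets: 120, 210, 90, 40 → max 210
Option 3 regrets: 0, 20, 10, 200 → max 200
Option 4 regrets: 110, 0, 0, 0 → max 110
Smallest max regret = 110 → Option 4.

maximax → Option 4; minimax regret → Option 4 (agree)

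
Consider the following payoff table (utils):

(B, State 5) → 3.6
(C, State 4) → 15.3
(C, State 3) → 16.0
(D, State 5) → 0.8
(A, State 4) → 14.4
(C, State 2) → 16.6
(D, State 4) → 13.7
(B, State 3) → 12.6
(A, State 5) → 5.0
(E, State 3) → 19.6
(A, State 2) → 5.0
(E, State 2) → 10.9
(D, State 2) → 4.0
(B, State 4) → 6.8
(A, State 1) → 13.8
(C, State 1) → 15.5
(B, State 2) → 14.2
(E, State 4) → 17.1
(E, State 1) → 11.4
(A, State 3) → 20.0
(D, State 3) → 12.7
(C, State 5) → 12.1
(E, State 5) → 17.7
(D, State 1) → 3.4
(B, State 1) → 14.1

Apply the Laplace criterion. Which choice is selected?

E

Row averages: A=11.64, B=10.26, C=15.1, D=6.92, E=15.34
Highest average = 15.34 → E.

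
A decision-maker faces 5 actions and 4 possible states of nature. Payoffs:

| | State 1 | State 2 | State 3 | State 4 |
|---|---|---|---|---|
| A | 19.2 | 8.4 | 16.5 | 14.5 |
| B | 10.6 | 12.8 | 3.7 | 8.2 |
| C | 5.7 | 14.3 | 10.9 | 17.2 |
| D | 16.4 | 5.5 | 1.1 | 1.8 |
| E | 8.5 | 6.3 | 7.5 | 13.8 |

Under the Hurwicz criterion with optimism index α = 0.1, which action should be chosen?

A

A: 0.1·19.2 + 0.9·8.4 = 9.48
B: 0.1·12.8 + 0.9·3.7 = 4.61
C: 0.1·17.2 + 0.9·5.7 = 6.85
D: 0.1·16.4 + 0.9·1.1 = 2.63
E: 0.1·13.8 + 0.9·6.3 = 7.05
Highest Hurwicz score = 9.48 → A.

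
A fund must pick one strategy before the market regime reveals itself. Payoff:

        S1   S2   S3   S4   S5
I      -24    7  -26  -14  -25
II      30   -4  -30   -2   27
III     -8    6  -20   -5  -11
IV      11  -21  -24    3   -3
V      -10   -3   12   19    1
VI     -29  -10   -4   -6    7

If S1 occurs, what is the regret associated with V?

Best payoff under S1 is 30.
Regret = 30 − (-10) = 40.

40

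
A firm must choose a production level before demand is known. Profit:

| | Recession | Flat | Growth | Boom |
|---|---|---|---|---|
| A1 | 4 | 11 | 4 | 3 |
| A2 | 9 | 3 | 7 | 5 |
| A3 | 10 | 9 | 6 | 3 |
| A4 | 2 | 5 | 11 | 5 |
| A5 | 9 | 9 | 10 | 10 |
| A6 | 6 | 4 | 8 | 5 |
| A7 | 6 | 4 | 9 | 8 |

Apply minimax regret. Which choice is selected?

Column bests: Recession=10, Flat=11, Growth=11, Boom=10.
A1 regrets: 6, 0, 7, 7 → max 7
A2 regrets: 1, 8, 4, 5 → max 8
A3 regrets: 0, 2, 5, 7 → max 7
A4 regrets: 8, 6, 0, 5 → max 8
A5 regrets: 1, 2, 1, 0 → max 2
A6 regrets: 4, 7, 3, 5 → max 7
A7 regrets: 4, 7, 2, 2 → max 7
Smallest max regret = 2 → A5.

A5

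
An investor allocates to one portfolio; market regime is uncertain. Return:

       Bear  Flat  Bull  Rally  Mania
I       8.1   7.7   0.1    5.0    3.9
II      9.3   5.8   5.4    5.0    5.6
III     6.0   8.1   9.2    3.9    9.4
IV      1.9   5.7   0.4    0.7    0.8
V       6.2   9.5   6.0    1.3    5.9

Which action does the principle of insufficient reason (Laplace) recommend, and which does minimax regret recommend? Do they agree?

Row averages: I=4.96, II=6.22, III=7.32, IV=1.9, V=5.78
Highest average = 7.32 → III.
Column bests: Bear=9.3, Flat=9.5, Bull=9.2, Rally=5.0, Mania=9.4.
I regrets: 1.2, 1.8, 9.1, 0.0, 5.5 → max 9.1
II regrets: 0.0, 3.7, 3.8, 0.0, 3.8 → max 3.8
III regrets: 3.3, 1.4, 0.0, 1.1, 0.0 → max 3.3
IV regrets: 7.4, 3.8, 8.8, 4.3, 8.6 → max 8.8
V regrets: 3.1, 0.0, 3.2, 3.7, 3.5 → max 3.7
Smallest max regret = 3.3 → III.

laplace → III; minimax regret → III (agree)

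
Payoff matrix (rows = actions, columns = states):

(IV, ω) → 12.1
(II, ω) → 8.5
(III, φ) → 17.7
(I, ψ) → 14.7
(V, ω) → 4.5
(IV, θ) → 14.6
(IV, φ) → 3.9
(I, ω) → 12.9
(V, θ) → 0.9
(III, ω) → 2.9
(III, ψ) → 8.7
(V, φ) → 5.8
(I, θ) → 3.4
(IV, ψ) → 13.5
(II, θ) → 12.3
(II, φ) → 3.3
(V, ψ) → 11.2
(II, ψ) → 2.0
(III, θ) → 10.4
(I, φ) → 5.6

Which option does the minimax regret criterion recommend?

Column bests: θ=14.6, φ=17.7, ψ=14.7, ω=12.9.
I regrets: 11.2, 12.1, 0.0, 0.0 → max 12.1
II regrets: 2.3, 14.4, 12.7, 4.4 → max 14.4
III regrets: 4.2, 0.0, 6.0, 10.0 → max 10.0
IV regrets: 0.0, 13.8, 1.2, 0.8 → max 13.8
V regrets: 13.7, 11.9, 3.5, 8.4 → max 13.7
Smallest max regret = 10.0 → III.

III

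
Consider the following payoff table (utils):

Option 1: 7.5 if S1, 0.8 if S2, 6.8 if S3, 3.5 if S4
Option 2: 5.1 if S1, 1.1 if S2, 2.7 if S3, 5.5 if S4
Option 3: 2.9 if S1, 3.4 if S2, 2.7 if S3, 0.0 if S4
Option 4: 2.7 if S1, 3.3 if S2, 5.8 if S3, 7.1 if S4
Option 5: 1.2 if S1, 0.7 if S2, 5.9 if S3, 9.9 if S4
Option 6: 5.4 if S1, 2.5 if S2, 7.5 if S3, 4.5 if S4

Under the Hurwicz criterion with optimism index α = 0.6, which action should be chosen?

Option 5

Option 1: 0.6·7.5 + 0.4·0.8 = 4.82
Option 2: 0.6·5.5 + 0.4·1.1 = 3.74
Option 3: 0.6·3.4 + 0.4·0.0 = 2.04
Option 4: 0.6·7.1 + 0.4·2.7 = 5.34
Option 5: 0.6·9.9 + 0.4·0.7 = 6.22
Option 6: 0.6·7.5 + 0.4·2.5 = 5.5
Highest Hurwicz score = 6.22 → Option 5.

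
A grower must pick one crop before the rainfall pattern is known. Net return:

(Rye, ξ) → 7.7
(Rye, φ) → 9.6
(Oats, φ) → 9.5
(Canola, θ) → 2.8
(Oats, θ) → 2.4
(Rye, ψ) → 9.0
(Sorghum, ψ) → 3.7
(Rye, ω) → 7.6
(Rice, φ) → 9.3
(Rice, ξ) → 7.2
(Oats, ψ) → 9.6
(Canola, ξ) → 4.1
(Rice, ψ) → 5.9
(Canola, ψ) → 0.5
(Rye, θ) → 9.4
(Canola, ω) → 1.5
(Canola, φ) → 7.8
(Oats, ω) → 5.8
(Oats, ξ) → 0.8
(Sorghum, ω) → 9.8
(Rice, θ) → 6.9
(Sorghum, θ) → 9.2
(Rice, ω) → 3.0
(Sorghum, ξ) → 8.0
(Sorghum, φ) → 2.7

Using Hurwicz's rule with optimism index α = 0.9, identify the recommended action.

Rye

Sorghum: 0.9·9.8 + 0.1·2.7 = 9.09
Oats: 0.9·9.6 + 0.1·0.8 = 8.72
Rice: 0.9·9.3 + 0.1·3.0 = 8.67
Canola: 0.9·7.8 + 0.1·0.5 = 7.07
Rye: 0.9·9.6 + 0.1·7.6 = 9.4
Highest Hurwicz score = 9.4 → Rye.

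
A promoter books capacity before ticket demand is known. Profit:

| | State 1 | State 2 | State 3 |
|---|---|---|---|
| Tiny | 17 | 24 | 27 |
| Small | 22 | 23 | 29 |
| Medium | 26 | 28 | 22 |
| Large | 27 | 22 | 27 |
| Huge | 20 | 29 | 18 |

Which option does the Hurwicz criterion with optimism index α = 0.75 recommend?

Small

Tiny: 0.75·27 + 0.25·17 = 24.5
Small: 0.75·29 + 0.25·22 = 27.25
Medium: 0.75·28 + 0.25·22 = 26.5
Large: 0.75·27 + 0.25·22 = 25.75
Huge: 0.75·29 + 0.25·18 = 26.25
Highest Hurwicz score = 27.25 → Small.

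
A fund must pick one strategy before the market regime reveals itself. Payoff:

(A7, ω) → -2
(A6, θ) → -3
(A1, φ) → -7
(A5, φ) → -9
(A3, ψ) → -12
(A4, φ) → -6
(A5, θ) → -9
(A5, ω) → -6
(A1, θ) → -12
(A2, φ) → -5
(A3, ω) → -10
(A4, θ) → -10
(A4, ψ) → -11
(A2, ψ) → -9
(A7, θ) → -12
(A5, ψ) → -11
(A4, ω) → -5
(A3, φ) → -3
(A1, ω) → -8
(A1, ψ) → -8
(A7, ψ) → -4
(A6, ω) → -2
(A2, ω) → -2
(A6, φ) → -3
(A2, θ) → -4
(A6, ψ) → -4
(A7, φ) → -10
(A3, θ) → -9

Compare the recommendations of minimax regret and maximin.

minimax regret → A6; maximin → A6 (agree)

Column bests: θ=-3, φ=-3, ψ=-4, ω=-2.
A1 regrets: 9, 4, 4, 6 → max 9
A2 regrets: 1, 2, 5, 0 → max 5
A3 regrets: 6, 0, 8, 8 → max 8
A4 regrets: 7, 3, 7, 3 → max 7
A5 regrets: 6, 6, 7, 4 → max 7
A6 regrets: 0, 0, 0, 0 → max 0
A7 regrets: 9, 7, 0, 0 → max 9
Smallest max regret = 0 → A6.
Row minima: A1=-12, A2=-9, A3=-12, A4=-11, A5=-11, A6=-4, A7=-12
Best worst-case = -4 → A6.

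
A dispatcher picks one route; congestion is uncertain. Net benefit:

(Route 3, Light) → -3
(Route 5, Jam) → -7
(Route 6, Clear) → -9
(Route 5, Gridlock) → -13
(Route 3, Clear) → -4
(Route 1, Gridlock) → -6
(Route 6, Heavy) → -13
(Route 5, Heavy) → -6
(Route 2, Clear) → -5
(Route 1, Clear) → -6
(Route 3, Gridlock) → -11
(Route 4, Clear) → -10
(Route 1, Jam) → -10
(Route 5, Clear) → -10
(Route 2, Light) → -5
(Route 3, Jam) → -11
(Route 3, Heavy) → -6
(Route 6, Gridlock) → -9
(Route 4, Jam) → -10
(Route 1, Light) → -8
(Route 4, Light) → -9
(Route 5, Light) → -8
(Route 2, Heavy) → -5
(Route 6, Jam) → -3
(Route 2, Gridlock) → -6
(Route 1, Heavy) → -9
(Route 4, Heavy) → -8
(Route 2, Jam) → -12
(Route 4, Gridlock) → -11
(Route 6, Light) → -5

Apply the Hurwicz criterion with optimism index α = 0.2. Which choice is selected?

Route 1: 0.2·(-6) + 0.8·(-10) = -9.2
Route 2: 0.2·(-5) + 0.8·(-12) = -10.6
Route 3: 0.2·(-3) + 0.8·(-11) = -9.4
Route 4: 0.2·(-8) + 0.8·(-11) = -10.4
Route 5: 0.2·(-6) + 0.8·(-13) = -11.6
Route 6: 0.2·(-3) + 0.8·(-13) = -11
Highest Hurwicz score = -9.2 → Route 1.

Route 1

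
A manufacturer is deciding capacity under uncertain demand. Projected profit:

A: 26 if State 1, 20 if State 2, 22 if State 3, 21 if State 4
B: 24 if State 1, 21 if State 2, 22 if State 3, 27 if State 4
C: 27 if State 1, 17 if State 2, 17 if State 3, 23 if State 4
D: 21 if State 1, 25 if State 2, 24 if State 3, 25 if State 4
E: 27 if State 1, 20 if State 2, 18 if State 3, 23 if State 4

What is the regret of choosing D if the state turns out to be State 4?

Best payoff under State 4 is 27.
Regret = 27 − 25 = 2.

2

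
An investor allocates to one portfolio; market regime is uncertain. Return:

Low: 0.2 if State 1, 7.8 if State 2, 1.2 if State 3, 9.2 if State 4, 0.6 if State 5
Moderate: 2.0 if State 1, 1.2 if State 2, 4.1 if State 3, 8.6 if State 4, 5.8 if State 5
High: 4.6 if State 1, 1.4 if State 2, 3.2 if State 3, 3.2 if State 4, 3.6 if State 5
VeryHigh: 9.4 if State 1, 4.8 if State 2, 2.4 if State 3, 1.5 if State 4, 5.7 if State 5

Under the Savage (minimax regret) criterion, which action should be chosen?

Column bests: State 1=9.4, State 2=7.8, State 3=4.1, State 4=9.2, State 5=5.8.
Low regrets: 9.2, 0.0, 2.9, 0.0, 5.2 → max 9.2
Moderate regrets: 7.4, 6.6, 0.0, 0.6, 0.0 → max 7.4
High regrets: 4.8, 6.4, 0.9, 6.0, 2.2 → max 6.4
VeryHigh regrets: 0.0, 3.0, 1.7, 7.7, 0.1 → max 7.7
Smallest max regret = 6.4 → High.

High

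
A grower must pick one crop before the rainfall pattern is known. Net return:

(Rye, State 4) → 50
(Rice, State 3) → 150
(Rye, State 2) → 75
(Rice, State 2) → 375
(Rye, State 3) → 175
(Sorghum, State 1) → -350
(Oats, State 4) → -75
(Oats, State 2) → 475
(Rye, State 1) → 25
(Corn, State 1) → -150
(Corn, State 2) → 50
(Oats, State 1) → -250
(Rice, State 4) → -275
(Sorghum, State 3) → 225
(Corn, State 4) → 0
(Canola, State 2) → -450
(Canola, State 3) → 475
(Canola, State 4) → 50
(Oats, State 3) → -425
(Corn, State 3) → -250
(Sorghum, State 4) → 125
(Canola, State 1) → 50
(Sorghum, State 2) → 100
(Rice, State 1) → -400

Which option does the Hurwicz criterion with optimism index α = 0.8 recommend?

Oats: 0.8·475 + 0.2·(-425) = 295
Rice: 0.8·375 + 0.2·(-400) = 220
Sorghum: 0.8·225 + 0.2·(-350) = 110
Rye: 0.8·175 + 0.2·25 = 145
Canola: 0.8·475 + 0.2·(-450) = 290
Corn: 0.8·50 + 0.2·(-250) = -10
Highest Hurwicz score = 295 → Oats.

Oats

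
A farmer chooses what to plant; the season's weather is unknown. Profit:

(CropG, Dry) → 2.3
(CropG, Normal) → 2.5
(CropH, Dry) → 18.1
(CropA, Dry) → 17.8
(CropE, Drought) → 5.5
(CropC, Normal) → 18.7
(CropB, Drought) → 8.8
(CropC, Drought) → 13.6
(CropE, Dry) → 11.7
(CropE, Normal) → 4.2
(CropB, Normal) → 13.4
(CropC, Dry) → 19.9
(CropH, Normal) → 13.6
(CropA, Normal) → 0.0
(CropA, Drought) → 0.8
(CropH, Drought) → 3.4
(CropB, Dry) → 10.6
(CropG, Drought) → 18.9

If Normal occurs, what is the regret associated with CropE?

14.5

Best payoff under Normal is 18.7.
Regret = 18.7 − 4.2 = 14.5.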